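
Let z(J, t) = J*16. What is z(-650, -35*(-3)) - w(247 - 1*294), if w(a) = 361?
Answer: -10761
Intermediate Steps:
z(J, t) = 16*J
z(-650, -35*(-3)) - w(247 - 1*294) = 16*(-650) - 1*361 = -10400 - 361 = -10761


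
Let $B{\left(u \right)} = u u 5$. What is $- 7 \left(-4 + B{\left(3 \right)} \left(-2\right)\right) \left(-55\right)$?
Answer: $-36190$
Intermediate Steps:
$B{\left(u \right)} = 5 u^{2}$ ($B{\left(u \right)} = u^{2} \cdot 5 = 5 u^{2}$)
$- 7 \left(-4 + B{\left(3 \right)} \left(-2\right)\right) \left(-55\right) = - 7 \left(-4 + 5 \cdot 3^{2} \left(-2\right)\right) \left(-55\right) = - 7 \left(-4 + 5 \cdot 9 \left(-2\right)\right) \left(-55\right) = - 7 \left(-4 + 45 \left(-2\right)\right) \left(-55\right) = - 7 \left(-4 - 90\right) \left(-55\right) = \left(-7\right) \left(-94\right) \left(-55\right) = 658 \left(-55\right) = -36190$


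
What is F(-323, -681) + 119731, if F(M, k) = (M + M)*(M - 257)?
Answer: 494411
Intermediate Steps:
F(M, k) = 2*M*(-257 + M) (F(M, k) = (2*M)*(-257 + M) = 2*M*(-257 + M))
F(-323, -681) + 119731 = 2*(-323)*(-257 - 323) + 119731 = 2*(-323)*(-580) + 119731 = 374680 + 119731 = 494411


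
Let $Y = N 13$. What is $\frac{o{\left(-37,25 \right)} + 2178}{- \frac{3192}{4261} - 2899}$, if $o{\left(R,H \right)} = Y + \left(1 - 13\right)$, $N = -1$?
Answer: $- \frac{9173933}{12355831} \approx -0.74248$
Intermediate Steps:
$Y = -13$ ($Y = \left(-1\right) 13 = -13$)
$o{\left(R,H \right)} = -25$ ($o{\left(R,H \right)} = -13 + \left(1 - 13\right) = -13 - 12 = -25$)
$\frac{o{\left(-37,25 \right)} + 2178}{- \frac{3192}{4261} - 2899} = \frac{-25 + 2178}{- \frac{3192}{4261} - 2899} = \frac{2153}{\left(-3192\right) \frac{1}{4261} - 2899} = \frac{2153}{- \frac{3192}{4261} - 2899} = \frac{2153}{- \frac{12355831}{4261}} = 2153 \left(- \frac{4261}{12355831}\right) = - \frac{9173933}{12355831}$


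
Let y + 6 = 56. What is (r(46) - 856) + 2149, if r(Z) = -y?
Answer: 1243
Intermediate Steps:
y = 50 (y = -6 + 56 = 50)
r(Z) = -50 (r(Z) = -1*50 = -50)
(r(46) - 856) + 2149 = (-50 - 856) + 2149 = -906 + 2149 = 1243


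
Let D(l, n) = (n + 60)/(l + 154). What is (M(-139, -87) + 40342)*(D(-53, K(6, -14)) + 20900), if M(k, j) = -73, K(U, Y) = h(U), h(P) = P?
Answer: 85006489854/101 ≈ 8.4165e+8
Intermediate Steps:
K(U, Y) = U
D(l, n) = (60 + n)/(154 + l)
(M(-139, -87) + 40342)*(D(-53, K(6, -14)) + 20900) = (-73 + 40342)*((60 + 6)/(154 - 53) + 20900) = 40269*(66/101 + 20900) = 40269*(2110966/101) = 85006489854/101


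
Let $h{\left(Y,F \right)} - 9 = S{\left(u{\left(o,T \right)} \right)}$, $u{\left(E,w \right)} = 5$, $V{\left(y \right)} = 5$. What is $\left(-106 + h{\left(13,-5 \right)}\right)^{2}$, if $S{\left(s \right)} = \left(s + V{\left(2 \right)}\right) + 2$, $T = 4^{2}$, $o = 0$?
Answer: $7225$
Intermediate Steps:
$T = 16$
$S{\left(s \right)} = 7 + s$ ($S{\left(s \right)} = \left(s + 5\right) + 2 = \left(5 + s\right) + 2 = 7 + s$)
$h{\left(Y,F \right)} = 21$ ($h{\left(Y,F \right)} = 9 + \left(7 + 5\right) = 9 + 12 = 21$)
$\left(-106 + h{\left(13,-5 \right)}\right)^{2} = \left(-106 + 21\right)^{2} = \left(-85\right)^{2} = 7225$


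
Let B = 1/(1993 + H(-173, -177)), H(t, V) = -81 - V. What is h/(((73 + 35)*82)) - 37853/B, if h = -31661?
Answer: -700287496613/8856 ≈ -7.9075e+7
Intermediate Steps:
B = 1/2089 (B = 1/(1993 + (-81 - 1*(-177))) = 1/(1993 + (-81 + 177)) = 1/(1993 + 96) = 1/2089 ≈ 0.00047870)
h/(((73 + 35)*82)) - 37853/B = -31661*1/(82*(73 + 35)) - 37853/1/2089 = -31661/(108*82) - 37853*2089 = -31661/8856 - 79074917 = -700287496613/8856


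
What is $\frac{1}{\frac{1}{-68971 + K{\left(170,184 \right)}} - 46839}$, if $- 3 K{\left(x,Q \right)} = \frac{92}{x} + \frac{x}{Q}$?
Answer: $- \frac{539357039}{25262944357541} \approx -2.135 \cdot 10^{-5}$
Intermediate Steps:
$K{\left(x,Q \right)} = - \frac{92}{3 x} - \frac{x}{3 Q}$ ($K{\left(x,Q \right)} = - \frac{\frac{92}{x} + \frac{x}{Q}}{3} = - \frac{92}{3 x} - \frac{x}{3 Q}$)
$\frac{1}{\frac{1}{-68971 + K{\left(170,184 \right)}} - 46839} = \frac{1}{\frac{1}{-68971 - \left(\frac{46}{255} + \frac{85}{276}\right)} - 46839} = \frac{1}{\frac{1}{-68971 - \left(\frac{46}{255} + \frac{170}{3} \cdot \frac{1}{184}\right)} - 46839} = \frac{1}{\frac{1}{-68971 - \frac{3819}{7820}} - 46839} = \frac{1}{\frac{1}{- \frac{539357039}{7820}} - 46839} = \frac{1}{- \frac{7820}{539357039} - 46839} = \frac{1}{- \frac{25262944357541}{539357039}} = - \frac{539357039}{25262944357541}$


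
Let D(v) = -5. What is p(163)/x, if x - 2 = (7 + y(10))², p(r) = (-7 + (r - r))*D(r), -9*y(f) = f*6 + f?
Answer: 2835/211 ≈ 13.436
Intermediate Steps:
y(f) = -7*f/9 (y(f) = -(f*6 + f)/9 = -(6*f + f)/9 = -7*f/9)
p(r) = 35 (p(r) = (-7 + (r - r))*(-5) = (-7 + 0)*(-5) = -7*(-5) = 35)
x = 211/81 (x = 2 + (7 - 7/9*10)² = 2 + (7 - 70/9)² = 2 + (-7/9)² = 2 + 49/81 = 211/81 ≈ 2.6049)
p(163)/x = 35/(211/81) = 35*(81/211) = 2835/211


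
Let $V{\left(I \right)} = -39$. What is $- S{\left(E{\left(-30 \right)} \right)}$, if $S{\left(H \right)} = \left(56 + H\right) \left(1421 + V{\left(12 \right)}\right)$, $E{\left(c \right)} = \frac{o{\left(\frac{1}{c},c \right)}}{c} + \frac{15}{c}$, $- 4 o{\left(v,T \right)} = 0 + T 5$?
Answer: $- \frac{149947}{2} \approx -74974.0$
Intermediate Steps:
$o{\left(v,T \right)} = - \frac{5 T}{4}$ ($o{\left(v,T \right)} = - \frac{0 + T 5}{4} = - \frac{0 + 5 T}{4} = - \frac{5 T}{4}$)
$E{\left(c \right)} = - \frac{5}{4} + \frac{15}{c}$ ($E{\left(c \right)} = \frac{\left(- \frac{5}{4}\right) c}{c} + \frac{15}{c} = - \frac{5}{4} + \frac{15}{c}$)
$S{\left(H \right)} = 77392 + 1382 H$ ($S{\left(H \right)} = \left(56 + H\right) \left(1421 - 39\right) = \left(56 + H\right) 1382 = 77392 + 1382 H$)
$- S{\left(E{\left(-30 \right)} \right)} = - (77392 + 1382 \left(- \frac{5}{4} + \frac{15}{-30}\right)) = - (77392 + 1382 \left(- \frac{5}{4} + 15 \left(- \frac{1}{30}\right)\right)) = - (77392 + 1382 \left(- \frac{5}{4} - \frac{1}{2}\right)) = - (77392 + 1382 \left(- \frac{7}{4}\right)) = - (77392 - \frac{4837}{2}) = \left(-1\right) \frac{149947}{2} = - \frac{149947}{2}$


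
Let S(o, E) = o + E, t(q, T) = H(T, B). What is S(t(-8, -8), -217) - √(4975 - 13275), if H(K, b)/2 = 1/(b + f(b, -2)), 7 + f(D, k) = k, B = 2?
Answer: -1521/7 - 10*I*√83 ≈ -217.29 - 91.104*I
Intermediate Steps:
f(D, k) = -7 + k
H(K, b) = 2/(-9 + b) (H(K, b) = 2/(b + (-7 - 2)) = 2/(b - 9) = 2/(-9 + b))
t(q, T) = -2/7 (t(q, T) = 2/(-9 + 2) = 2/(-7) = 2*(-⅐) = -2/7)
S(o, E) = E + o
S(t(-8, -8), -217) - √(4975 - 13275) = (-217 - 2/7) - √(4975 - 13275) = -1521/7 - √(-8300) = -1521/7 - 10*I*√83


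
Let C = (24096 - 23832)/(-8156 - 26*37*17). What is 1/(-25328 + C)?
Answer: -4085/103464924 ≈ -3.9482e-5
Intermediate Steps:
C = -44/4085 (C = 264/(-8156 - 962*17) = 264/(-8156 - 16354) = 264/(-24510) = 264*(-1/24510) = -44/4085 ≈ -0.010771)
1/(-25328 + C) = 1/(-25328 - 44/4085) = 1/(-103464924/4085) = -4085/103464924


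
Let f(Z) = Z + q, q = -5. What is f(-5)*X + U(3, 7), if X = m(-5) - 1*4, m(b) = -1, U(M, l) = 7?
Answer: 57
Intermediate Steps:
f(Z) = -5 + Z (f(Z) = Z - 5 = -5 + Z)
X = -5 (X = -1 - 1*4 = -1 - 4 = -5)
f(-5)*X + U(3, 7) = (-5 - 5)*(-5) + 7 = -10*(-5) + 7 = 50 + 7 = 57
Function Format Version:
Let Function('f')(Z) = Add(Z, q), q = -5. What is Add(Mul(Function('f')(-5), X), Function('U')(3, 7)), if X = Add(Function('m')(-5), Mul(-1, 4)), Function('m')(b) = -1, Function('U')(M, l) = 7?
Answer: 57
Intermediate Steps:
Function('f')(Z) = Add(-5, Z) (Function('f')(Z) = Add(Z, -5) = Add(-5, Z))
X = -5 (X = Add(-1, Mul(-1, 4)) = Add(-1, -4) = -5)
Add(Mul(Function('f')(-5), X), Function('U')(3, 7)) = Add(Mul(Add(-5, -5), -5), 7) = Add(Mul(-10, -5), 7) = Add(50, 7) = 57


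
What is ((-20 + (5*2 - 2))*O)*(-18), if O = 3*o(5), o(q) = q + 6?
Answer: 7128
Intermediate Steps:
o(q) = 6 + q
O = 33 (O = 3*(6 + 5) = 3*11 = 33)
((-20 + (5*2 - 2))*O)*(-18) = ((-20 + (5*2 - 2))*33)*(-18) = ((-20 + (10 - 2))*33)*(-18) = ((-20 + 8)*33)*(-18) = -12*33*(-18) = -396*(-18) = 7128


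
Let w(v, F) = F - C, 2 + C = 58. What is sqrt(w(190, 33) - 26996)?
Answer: I*sqrt(27019) ≈ 164.37*I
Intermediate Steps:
C = 56 (C = -2 + 58 = 56)
w(v, F) = -56 + F (w(v, F) = F - 1*56 = F - 56 = -56 + F)
sqrt(w(190, 33) - 26996) = sqrt((-56 + 33) - 26996) = sqrt(-23 - 26996) = sqrt(-27019) = I*sqrt(27019)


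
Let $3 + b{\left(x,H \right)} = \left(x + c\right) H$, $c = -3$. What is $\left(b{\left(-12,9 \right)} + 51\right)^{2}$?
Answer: $7569$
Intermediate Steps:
$b{\left(x,H \right)} = -3 + H \left(-3 + x\right)$ ($b{\left(x,H \right)} = -3 + \left(x - 3\right) H = -3 + \left(-3 + x\right) H = -3 + H \left(-3 + x\right)$)
$\left(b{\left(-12,9 \right)} + 51\right)^{2} = \left(\left(-3 - 27 + 9 \left(-12\right)\right) + 51\right)^{2} = \left(\left(-3 - 27 - 108\right) + 51\right)^{2} = \left(-138 + 51\right)^{2} = \left(-87\right)^{2} = 7569$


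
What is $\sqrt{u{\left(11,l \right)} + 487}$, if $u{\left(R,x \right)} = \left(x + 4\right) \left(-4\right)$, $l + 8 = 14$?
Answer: $\sqrt{447} \approx 21.142$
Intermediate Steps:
$l = 6$ ($l = -8 + 14 = 6$)
$u{\left(R,x \right)} = -16 - 4 x$ ($u{\left(R,x \right)} = \left(4 + x\right) \left(-4\right) = -16 - 4 x$)
$\sqrt{u{\left(11,l \right)} + 487} = \sqrt{\left(-16 - 24\right) + 487} = \sqrt{-40 + 487} = \sqrt{447}$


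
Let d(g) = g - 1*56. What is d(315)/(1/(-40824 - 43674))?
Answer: -21884982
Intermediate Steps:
d(g) = -56 + g (d(g) = g - 56 = -56 + g)
d(315)/(1/(-40824 - 43674)) = (-56 + 315)/(1/(-40824 - 43674)) = 259/(1/(-84498)) = 259/(-1/84498) = 259*(-84498) = -21884982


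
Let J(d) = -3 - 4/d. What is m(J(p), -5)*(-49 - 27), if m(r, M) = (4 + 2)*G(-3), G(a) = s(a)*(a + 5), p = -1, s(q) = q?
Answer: 2736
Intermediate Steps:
G(a) = a*(5 + a) (G(a) = a*(a + 5) = a*(5 + a))
J(d) = -3 - 4/d
m(r, M) = -36 (m(r, M) = (4 + 2)*(-3*(5 - 3)) = 6*(-3*2) = 6*(-6) = -36)
m(J(p), -5)*(-49 - 27) = -36*(-49 - 27) = -36*(-76) = 2736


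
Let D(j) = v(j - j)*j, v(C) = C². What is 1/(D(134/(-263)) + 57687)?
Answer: 1/57687 ≈ 1.7335e-5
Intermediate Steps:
D(j) = 0 (D(j) = (j - j)²*j = 0²*j = 0*j = 0)
1/(D(134/(-263)) + 57687) = 1/(0 + 57687) = 1/57687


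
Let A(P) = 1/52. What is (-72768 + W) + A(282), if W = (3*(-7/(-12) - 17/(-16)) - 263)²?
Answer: -20539507/3328 ≈ -6171.7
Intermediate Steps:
A(P) = 1/52
W = 17048641/256 (W = (3*(-7*(-1/12) - 17*(-1/16)) - 263)² = (3*(7/12 + 17/16) - 263)² = (3*(79/48) - 263)² = (79/16 - 263)² = (-4129/16)² = 17048641/256 ≈ 66596.)
(-72768 + W) + A(282) = (-72768 + 17048641/256) + 1/52 = -1579967/256 + 1/52 = -20539507/3328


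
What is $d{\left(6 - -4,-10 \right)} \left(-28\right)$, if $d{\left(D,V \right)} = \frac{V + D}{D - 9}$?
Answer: $0$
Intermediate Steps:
$d{\left(D,V \right)} = \frac{D + V}{-9 + D}$
$d{\left(6 - -4,-10 \right)} \left(-28\right) = \frac{\left(6 - -4\right) - 10}{-9 + \left(6 - -4\right)} \left(-28\right) = \frac{\left(6 + 4\right) - 10}{-9 + \left(6 + 4\right)} \left(-28\right) = \frac{10 - 10}{-9 + 10} \left(-28\right) = 1^{-1} \cdot 0 \left(-28\right) = 1 \cdot 0 \left(-28\right) = 0 \left(-28\right) = 0$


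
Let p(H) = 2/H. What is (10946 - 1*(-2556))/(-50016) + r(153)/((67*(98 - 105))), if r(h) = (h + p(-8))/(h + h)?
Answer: -162113831/598166352 ≈ -0.27102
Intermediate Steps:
r(h) = (-1/4 + h)/(2*h) (r(h) = (h + 2/(-8))/(h + h) = (h + 2*(-1/8))/((2*h)) = (h - 1/4)*(1/(2*h)) = (-1/4 + h)*(1/(2*h)) = (-1/4 + h)/(2*h))
(10946 - 1*(-2556))/(-50016) + r(153)/((67*(98 - 105))) = (10946 - 1*(-2556))/(-50016) + ((1/8)*(-1 + 4*153)/153)/((67*(98 - 105))) = (10946 + 2556)*(-1/50016) + ((1/8)*(1/153)*(-1 + 612))/((67*(-7))) = 13502*(-1/50016) + ((1/8)*(1/153)*611)/(-469) = -6751/25008 + (611/1224)*(-1/469) = -6751/25008 - 611/574056 = -162113831/598166352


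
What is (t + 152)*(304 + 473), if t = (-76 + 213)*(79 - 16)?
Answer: 6824391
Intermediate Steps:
t = 8631 (t = 137*63 = 8631)
(t + 152)*(304 + 473) = (8631 + 152)*(304 + 473) = 8783*777 = 6824391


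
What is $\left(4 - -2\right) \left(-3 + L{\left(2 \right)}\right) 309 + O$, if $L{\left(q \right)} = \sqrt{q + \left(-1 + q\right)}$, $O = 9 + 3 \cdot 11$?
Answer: $-5520 + 1854 \sqrt{3} \approx -2308.8$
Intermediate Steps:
$O = 42$ ($O = 9 + 33 = 42$)
$L{\left(q \right)} = \sqrt{-1 + 2 q}$
$\left(4 - -2\right) \left(-3 + L{\left(2 \right)}\right) 309 + O = \left(4 - -2\right) \left(-3 + \sqrt{-1 + 2 \cdot 2}\right) 309 + 42 = \left(4 + 2\right) \left(-3 + \sqrt{-1 + 4}\right) 309 + 42 = 6 \left(-3 + \sqrt{3}\right) 309 + 42 = \left(-18 + 6 \sqrt{3}\right) 309 + 42 = \left(-5562 + 1854 \sqrt{3}\right) + 42 = -5520 + 1854 \sqrt{3}$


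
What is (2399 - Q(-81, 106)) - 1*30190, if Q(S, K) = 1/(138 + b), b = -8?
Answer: -3612831/130 ≈ -27791.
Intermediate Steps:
Q(S, K) = 1/130 (Q(S, K) = 1/(138 - 8) = 1/130)
(2399 - Q(-81, 106)) - 1*30190 = (2399 - 1*1/130) - 1*30190 = (2399 - 1/130) - 30190 = 311869/130 - 30190 = -3612831/130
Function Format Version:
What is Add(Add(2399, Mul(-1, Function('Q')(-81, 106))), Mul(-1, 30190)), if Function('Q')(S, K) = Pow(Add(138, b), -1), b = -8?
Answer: Rational(-3612831, 130) ≈ -27791.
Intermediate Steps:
Function('Q')(S, K) = Rational(1, 130) (Function('Q')(S, K) = Pow(Add(138, -8), -1) = Pow(130, -1) = Rational(1, 130))
Add(Add(2399, Mul(-1, Function('Q')(-81, 106))), Mul(-1, 30190)) = Add(Add(2399, Mul(-1, Rational(1, 130))), Mul(-1, 30190)) = Add(Add(2399, Rational(-1, 130)), -30190) = Add(Rational(311869, 130), -30190) = Rational(-3612831, 130)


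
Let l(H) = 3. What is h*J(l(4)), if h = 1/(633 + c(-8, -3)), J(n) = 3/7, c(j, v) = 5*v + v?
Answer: 1/1435 ≈ 0.00069686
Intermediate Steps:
c(j, v) = 6*v
J(n) = 3/7 (J(n) = 3*(⅐) = 3/7)
h = 1/615 (h = 1/(633 + 6*(-3)) = 1/(633 - 18) = 1/615 ≈ 0.0016260)
h*J(l(4)) = (1/615)*(3/7) = 1/1435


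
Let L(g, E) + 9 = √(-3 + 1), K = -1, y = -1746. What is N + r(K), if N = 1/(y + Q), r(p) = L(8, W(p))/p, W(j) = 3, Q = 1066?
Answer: 6119/680 - I*√2 ≈ 8.9985 - 1.4142*I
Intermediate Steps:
L(g, E) = -9 + I*√2 (L(g, E) = -9 + √(-3 + 1) = -9 + √(-2) = -9 + I*√2)
r(p) = (-9 + I*√2)/p
N = -1/680 (N = 1/(-1746 + 1066) = 1/(-680) = -1/680 ≈ -0.0014706)
N + r(K) = -1/680 + (-9 + I*√2)/(-1) = -1/680 - (-9 + I*√2) = -1/680 + (9 - I*√2) = 6119/680 - I*√2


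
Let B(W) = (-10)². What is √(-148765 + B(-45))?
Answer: I*√148665 ≈ 385.57*I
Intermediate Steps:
B(W) = 100
√(-148765 + B(-45)) = √(-148765 + 100) = √(-148665) = I*√148665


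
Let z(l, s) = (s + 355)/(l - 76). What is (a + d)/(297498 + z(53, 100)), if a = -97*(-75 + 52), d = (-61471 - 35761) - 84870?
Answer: -4137033/6841999 ≈ -0.60465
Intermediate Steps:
d = -182102 (d = -97232 - 84870 = -182102)
z(l, s) = (355 + s)/(-76 + l)
a = 2231 (a = -97*(-23) = 2231)
(a + d)/(297498 + z(53, 100)) = (2231 - 182102)/(297498 + (355 + 100)/(-76 + 53)) = -179871/(297498 + 455/(-23)) = -179871/(297498 - 1/23*455) = -179871/(297498 - 455/23) = -179871/6841999/23 = -179871*23/6841999 = -4137033/6841999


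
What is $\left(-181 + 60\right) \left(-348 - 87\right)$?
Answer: $52635$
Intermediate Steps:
$\left(-181 + 60\right) \left(-348 - 87\right) = \left(-121\right) \left(-435\right) = 52635$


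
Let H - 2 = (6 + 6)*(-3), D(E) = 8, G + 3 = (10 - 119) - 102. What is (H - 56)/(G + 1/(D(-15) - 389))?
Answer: 6858/16307 ≈ 0.42056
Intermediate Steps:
G = -214 (G = -3 + ((10 - 119) - 102) = -3 + (-109 - 102) = -3 - 211 = -214)
H = -34 (H = 2 + (6 + 6)*(-3) = 2 + 12*(-3) = 2 - 36 = -34)
(H - 56)/(G + 1/(D(-15) - 389)) = (-34 - 56)/(-214 + 1/(8 - 389)) = -90/(-214 + 1/(-381)) = -90/(-214 - 1/381) = -90/(-81535/381) = -90*(-381/81535) = 6858/16307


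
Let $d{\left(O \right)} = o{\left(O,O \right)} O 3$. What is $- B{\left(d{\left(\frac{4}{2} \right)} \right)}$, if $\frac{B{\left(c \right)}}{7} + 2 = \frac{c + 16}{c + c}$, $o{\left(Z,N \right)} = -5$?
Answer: $\frac{371}{30} \approx 12.367$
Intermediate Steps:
$d{\left(O \right)} = - 15 O$ ($d{\left(O \right)} = - 5 O 3 = - 15 O$)
$B{\left(c \right)} = -14 + \frac{7 \left(16 + c\right)}{2 c}$ ($B{\left(c \right)} = -14 + 7 \frac{c + 16}{c + c} = -14 + 7 \frac{16 + c}{2 c} = -14 + \frac{7 \left(16 + c\right)}{2 c}$)
$- B{\left(d{\left(\frac{4}{2} \right)} \right)} = - (- \frac{21}{2} + \frac{56}{\left(-15\right) \frac{4}{2}}) = - (- \frac{21}{2} + \frac{56}{\left(-15\right) 4 \cdot \frac{1}{2}}) = - (- \frac{21}{2} + \frac{56}{\left(-15\right) 2}) = - (- \frac{21}{2} + \frac{56}{-30}) = - (- \frac{21}{2} + 56 \left(- \frac{1}{30}\right)) = - (- \frac{21}{2} - \frac{28}{15}) = \left(-1\right) \left(- \frac{371}{30}\right) = \frac{371}{30}$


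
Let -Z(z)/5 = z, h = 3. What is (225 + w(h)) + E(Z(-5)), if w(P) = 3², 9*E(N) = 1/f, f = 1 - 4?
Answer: 6317/27 ≈ 233.96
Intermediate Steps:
Z(z) = -5*z
f = -3
E(N) = -1/27 (E(N) = (⅑)/(-3) = (⅑)*(-⅓) = -1/27)
w(P) = 9
(225 + w(h)) + E(Z(-5)) = (225 + 9) - 1/27 = 234 - 1/27 = 6317/27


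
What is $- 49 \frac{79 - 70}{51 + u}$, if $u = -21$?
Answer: $- \frac{147}{10} \approx -14.7$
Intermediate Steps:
$- 49 \frac{79 - 70}{51 + u} = - 49 \frac{79 - 70}{51 - 21} = - 49 \cdot \frac{9}{30} = - 49 \cdot 9 \cdot \frac{1}{30} = \left(-49\right) \frac{3}{10} = - \frac{147}{10}$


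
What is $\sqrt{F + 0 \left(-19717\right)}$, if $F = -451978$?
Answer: $i \sqrt{451978} \approx 672.29 i$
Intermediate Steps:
$\sqrt{F + 0 \left(-19717\right)} = \sqrt{-451978 + 0 \left(-19717\right)} = \sqrt{-451978 + 0} = \sqrt{-451978} = i \sqrt{451978}$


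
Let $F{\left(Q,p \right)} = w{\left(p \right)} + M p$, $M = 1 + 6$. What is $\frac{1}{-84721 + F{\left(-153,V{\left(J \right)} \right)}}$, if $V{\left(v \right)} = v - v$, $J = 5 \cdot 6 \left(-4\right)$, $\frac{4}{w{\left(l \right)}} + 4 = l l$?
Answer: $- \frac{1}{84722} \approx -1.1803 \cdot 10^{-5}$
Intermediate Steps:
$M = 7$
$w{\left(l \right)} = \frac{4}{-4 + l^{2}}$ ($w{\left(l \right)} = \frac{4}{-4 + l l} = \frac{4}{-4 + l^{2}}$)
$J = -120$ ($J = 30 \left(-4\right) = -120$)
$V{\left(v \right)} = 0$
$F{\left(Q,p \right)} = \frac{4}{-4 + p^{2}} + 7 p$
$\frac{1}{-84721 + F{\left(-153,V{\left(J \right)} \right)}} = \frac{1}{-84721 + \frac{4 + 7 \cdot 0 \left(-4 + 0^{2}\right)}{-4 + 0^{2}}} = \frac{1}{-84721 + \frac{4 + 7 \cdot 0 \left(-4 + 0\right)}{-4 + 0}} = \frac{1}{-84721 + \frac{4 + 7 \cdot 0 \left(-4\right)}{-4}} = \frac{1}{-84721 - \frac{4 + 0}{4}} = \frac{1}{-84721 - 1} = \frac{1}{-84722} = - \frac{1}{84722}$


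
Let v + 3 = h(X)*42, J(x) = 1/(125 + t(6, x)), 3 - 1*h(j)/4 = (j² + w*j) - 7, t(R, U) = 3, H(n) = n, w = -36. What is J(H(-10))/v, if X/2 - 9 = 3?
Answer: 1/6407808 ≈ 1.5606e-7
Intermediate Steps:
X = 24 (X = 18 + 2*3 = 18 + 6 = 24)
h(j) = 40 - 4*j² + 144*j (h(j) = 12 - 4*((j² - 36*j) - 7) = 12 - 4*(-7 + j² - 36*j) = 12 + (28 - 4*j² + 144*j) = 40 - 4*j² + 144*j)
J(x) = 1/128 (J(x) = 1/(125 + 3) = 1/128)
v = 50061 (v = -3 + (40 - 4*24² + 144*24)*42 = -3 + (40 - 4*576 + 3456)*42 = -3 + (40 - 2304 + 3456)*42 = -3 + 1192*42 = -3 + 50064 = 50061)
J(H(-10))/v = (1/128)/50061 = (1/128)*(1/50061) = 1/6407808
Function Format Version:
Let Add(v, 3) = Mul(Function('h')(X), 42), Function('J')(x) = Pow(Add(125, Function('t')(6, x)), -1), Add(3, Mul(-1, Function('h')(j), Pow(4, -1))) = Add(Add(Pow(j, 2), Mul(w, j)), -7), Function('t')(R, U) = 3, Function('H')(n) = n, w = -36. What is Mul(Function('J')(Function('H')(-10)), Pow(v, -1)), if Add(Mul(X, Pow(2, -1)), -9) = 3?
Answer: Rational(1, 6407808) ≈ 1.5606e-7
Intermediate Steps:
X = 24 (X = Add(18, Mul(2, 3)) = Add(18, 6) = 24)
Function('h')(j) = Add(40, Mul(-4, Pow(j, 2)), Mul(144, j)) (Function('h')(j) = Add(12, Mul(-4, Add(Add(Pow(j, 2), Mul(-36, j)), -7))) = Add(12, Mul(-4, Add(-7, Pow(j, 2), Mul(-36, j)))) = Add(12, Add(28, Mul(-4, Pow(j, 2)), Mul(144, j))) = Add(40, Mul(-4, Pow(j, 2)), Mul(144, j)))
Function('J')(x) = Rational(1, 128) (Function('J')(x) = Pow(Add(125, 3), -1) = Pow(128, -1) = Rational(1, 128))
v = 50061 (v = Add(-3, Mul(Add(40, Mul(-4, Pow(24, 2)), Mul(144, 24)), 42)) = Add(-3, Mul(Add(40, Mul(-4, 576), 3456), 42)) = Add(-3, Mul(Add(40, -2304, 3456), 42)) = Add(-3, Mul(1192, 42)) = Add(-3, 50064) = 50061)
Mul(Function('J')(Function('H')(-10)), Pow(v, -1)) = Mul(Rational(1, 128), Pow(50061, -1)) = Mul(Rational(1, 128), Rational(1, 50061)) = Rational(1, 6407808)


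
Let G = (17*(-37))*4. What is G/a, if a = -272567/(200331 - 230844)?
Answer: -76770708/272567 ≈ -281.66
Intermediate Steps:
a = 272567/30513 (a = -272567/(-30513) = -272567*(-1/30513) = 272567/30513 ≈ 8.9328)
G = -2516 (G = -629*4 = -2516)
G/a = -2516/272567/30513 = -2516*30513/272567 = -76770708/272567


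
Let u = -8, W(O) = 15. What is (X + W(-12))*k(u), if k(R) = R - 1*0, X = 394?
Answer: -3272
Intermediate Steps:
k(R) = R (k(R) = R + 0 = R)
(X + W(-12))*k(u) = (394 + 15)*(-8) = 409*(-8) = -3272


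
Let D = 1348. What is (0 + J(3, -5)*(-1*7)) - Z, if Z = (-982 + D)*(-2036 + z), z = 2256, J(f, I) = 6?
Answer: -80562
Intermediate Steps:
Z = 80520 (Z = (-982 + 1348)*(-2036 + 2256) = 366*220 = 80520)
(0 + J(3, -5)*(-1*7)) - Z = (0 + 6*(-1*7)) - 1*80520 = (0 + 6*(-7)) - 80520 = (0 - 42) - 80520 = -42 - 80520 = -80562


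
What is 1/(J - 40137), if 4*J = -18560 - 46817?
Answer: -4/225925 ≈ -1.7705e-5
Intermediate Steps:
J = -65377/4 (J = (-18560 - 46817)/4 = (1/4)*(-65377) = -65377/4 ≈ -16344.)
1/(J - 40137) = 1/(-65377/4 - 40137) = 1/(-225925/4) = -4/225925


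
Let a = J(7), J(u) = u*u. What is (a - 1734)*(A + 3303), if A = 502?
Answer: -6411425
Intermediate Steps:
J(u) = u²
a = 49 (a = 7² = 49)
(a - 1734)*(A + 3303) = (49 - 1734)*(502 + 3303) = -1685*3805 = -6411425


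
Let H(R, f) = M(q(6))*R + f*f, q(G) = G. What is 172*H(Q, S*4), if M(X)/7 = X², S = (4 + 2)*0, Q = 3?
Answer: 130032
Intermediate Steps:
S = 0 (S = 6*0 = 0)
M(X) = 7*X²
H(R, f) = f² + 252*R (H(R, f) = (7*6²)*R + f*f = (7*36)*R + f² = 252*R + f² = f² + 252*R)
172*H(Q, S*4) = 172*((0*4)² + 252*3) = 172*(0² + 756) = 172*(0 + 756) = 172*756 = 130032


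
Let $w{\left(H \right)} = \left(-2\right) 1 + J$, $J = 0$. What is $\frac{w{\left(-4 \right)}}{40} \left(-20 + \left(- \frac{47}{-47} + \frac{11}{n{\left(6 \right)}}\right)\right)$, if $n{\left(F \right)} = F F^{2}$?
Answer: $\frac{4093}{4320} \approx 0.94745$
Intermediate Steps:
$n{\left(F \right)} = F^{3}$
$w{\left(H \right)} = -2$ ($w{\left(H \right)} = \left(-2\right) 1 + 0 = -2 + 0 = -2$)
$\frac{w{\left(-4 \right)}}{40} \left(-20 + \left(- \frac{47}{-47} + \frac{11}{n{\left(6 \right)}}\right)\right) = - \frac{2}{40} \left(-20 + \left(- \frac{47}{-47} + \frac{11}{6^{3}}\right)\right) = \left(-2\right) \frac{1}{40} \left(-20 + \left(\left(-47\right) \left(- \frac{1}{47}\right) + \frac{11}{216}\right)\right) = - \frac{-20 + \left(1 + 11 \cdot \frac{1}{216}\right)}{20} = - \frac{-20 + \left(1 + \frac{11}{216}\right)}{20} = - \frac{-20 + \frac{227}{216}}{20} = \left(- \frac{1}{20}\right) \left(- \frac{4093}{216}\right) = \frac{4093}{4320}$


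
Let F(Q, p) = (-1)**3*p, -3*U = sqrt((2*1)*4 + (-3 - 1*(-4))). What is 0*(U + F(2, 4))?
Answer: 0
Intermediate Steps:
U = -1 (U = -sqrt((2*1)*4 + (-3 - 1*(-4)))/3 = -sqrt(2*4 + (-3 + 4))/3 = -sqrt(8 + 1)/3 = -sqrt(9)/3 = -1/3*3 = -1)
F(Q, p) = -p
0*(U + F(2, 4)) = 0*(-1 - 1*4) = 0*(-1 - 4) = 0*(-5) = 0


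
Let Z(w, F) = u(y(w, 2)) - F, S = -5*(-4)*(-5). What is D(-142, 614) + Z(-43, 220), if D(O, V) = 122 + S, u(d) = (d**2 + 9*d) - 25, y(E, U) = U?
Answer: -201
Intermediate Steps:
S = -100 (S = 20*(-5) = -100)
u(d) = -25 + d**2 + 9*d
D(O, V) = 22 (D(O, V) = 122 - 100 = 22)
Z(w, F) = -3 - F (Z(w, F) = (-25 + 2**2 + 9*2) - F = (-25 + 4 + 18) - F = -3 - F)
D(-142, 614) + Z(-43, 220) = 22 + (-3 - 1*220) = 22 + (-3 - 220) = 22 - 223 = -201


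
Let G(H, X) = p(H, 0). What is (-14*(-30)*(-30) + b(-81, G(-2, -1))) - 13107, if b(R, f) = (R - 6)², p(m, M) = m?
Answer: -18138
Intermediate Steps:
G(H, X) = H
b(R, f) = (-6 + R)²
(-14*(-30)*(-30) + b(-81, G(-2, -1))) - 13107 = (-14*(-30)*(-30) + (-6 - 81)²) - 13107 = (420*(-30) + (-87)²) - 13107 = (-12600 + 7569) - 13107 = -5031 - 13107 = -18138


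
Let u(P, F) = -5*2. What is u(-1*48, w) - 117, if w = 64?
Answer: -127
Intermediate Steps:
u(P, F) = -10
u(-1*48, w) - 117 = -10 - 117 = -127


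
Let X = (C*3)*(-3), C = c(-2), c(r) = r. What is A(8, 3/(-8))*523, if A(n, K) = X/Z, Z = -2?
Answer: -4707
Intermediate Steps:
C = -2
X = 18 (X = -2*3*(-3) = -6*(-3) = 18)
A(n, K) = -9 (A(n, K) = 18/(-2) = 18*(-1/2) = -9)
A(8, 3/(-8))*523 = -9*523 = -4707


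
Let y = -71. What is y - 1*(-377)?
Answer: 306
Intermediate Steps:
y - 1*(-377) = -71 - 1*(-377) = -71 + 377 = 306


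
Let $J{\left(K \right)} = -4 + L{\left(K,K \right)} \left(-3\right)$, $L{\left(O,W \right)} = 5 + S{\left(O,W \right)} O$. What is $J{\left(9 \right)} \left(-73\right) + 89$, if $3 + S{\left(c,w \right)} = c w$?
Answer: $155214$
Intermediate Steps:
$S{\left(c,w \right)} = -3 + c w$
$L{\left(O,W \right)} = 5 + O \left(-3 + O W\right)$ ($L{\left(O,W \right)} = 5 + \left(-3 + O W\right) O = 5 + O \left(-3 + O W\right)$)
$J{\left(K \right)} = -19 - 3 K \left(-3 + K^{2}\right)$ ($J{\left(K \right)} = -4 + \left(5 + K \left(-3 + K K\right)\right) \left(-3\right) = -4 + \left(5 + K \left(-3 + K^{2}\right)\right) \left(-3\right) = -4 - \left(15 + 3 K \left(-3 + K^{2}\right)\right) = -19 - 3 K \left(-3 + K^{2}\right)$)
$J{\left(9 \right)} \left(-73\right) + 89 = \left(-19 - 3 \cdot 9^{3} + 9 \cdot 9\right) \left(-73\right) + 89 = \left(-19 - 2187 + 81\right) \left(-73\right) + 89 = \left(-2125\right) \left(-73\right) + 89 = 155125 + 89 = 155214$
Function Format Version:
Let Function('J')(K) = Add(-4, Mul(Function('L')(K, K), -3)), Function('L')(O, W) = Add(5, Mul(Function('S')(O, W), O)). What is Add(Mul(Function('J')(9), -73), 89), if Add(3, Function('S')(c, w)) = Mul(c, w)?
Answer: 155214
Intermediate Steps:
Function('S')(c, w) = Add(-3, Mul(c, w))
Function('L')(O, W) = Add(5, Mul(O, Add(-3, Mul(O, W)))) (Function('L')(O, W) = Add(5, Mul(Add(-3, Mul(O, W)), O)) = Add(5, Mul(O, Add(-3, Mul(O, W)))))
Function('J')(K) = Add(-19, Mul(-3, K, Add(-3, Pow(K, 2)))) (Function('J')(K) = Add(-4, Mul(Add(5, Mul(K, Add(-3, Mul(K, K)))), -3)) = Add(-4, Mul(Add(5, Mul(K, Add(-3, Pow(K, 2)))), -3)) = Add(-4, Add(-15, Mul(-3, K, Add(-3, Pow(K, 2))))) = Add(-19, Mul(-3, K, Add(-3, Pow(K, 2)))))
Add(Mul(Function('J')(9), -73), 89) = Add(Mul(Add(-19, Mul(-3, Pow(9, 3)), Mul(9, 9)), -73), 89) = Add(Mul(Add(-19, Mul(-3, 729), 81), -73), 89) = Add(Mul(Add(-19, -2187, 81), -73), 89) = Add(Mul(-2125, -73), 89) = Add(155125, 89) = 155214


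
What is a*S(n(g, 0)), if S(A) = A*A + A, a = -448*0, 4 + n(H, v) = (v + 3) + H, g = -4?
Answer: 0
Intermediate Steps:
n(H, v) = -1 + H + v (n(H, v) = -4 + ((v + 3) + H) = -4 + ((3 + v) + H) = -4 + (3 + H + v) = -1 + H + v)
a = 0
S(A) = A + A² (S(A) = A² + A = A + A²)
a*S(n(g, 0)) = 0*((-1 - 4 + 0)*(1 + (-1 - 4 + 0))) = 0*(-5*(1 - 5)) = 0*(-5*(-4)) = 0*20 = 0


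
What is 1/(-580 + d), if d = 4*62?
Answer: -1/332 ≈ -0.0030120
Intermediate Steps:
d = 248
1/(-580 + d) = 1/(-580 + 248) = 1/(-332) = -1/332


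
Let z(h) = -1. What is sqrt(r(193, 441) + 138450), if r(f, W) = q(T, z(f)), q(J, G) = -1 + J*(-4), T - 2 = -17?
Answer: sqrt(138509) ≈ 372.17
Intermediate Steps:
T = -15 (T = 2 - 17 = -15)
q(J, G) = -1 - 4*J
r(f, W) = 59 (r(f, W) = -1 - 4*(-15) = -1 + 60 = 59)
sqrt(r(193, 441) + 138450) = sqrt(59 + 138450) = sqrt(138509)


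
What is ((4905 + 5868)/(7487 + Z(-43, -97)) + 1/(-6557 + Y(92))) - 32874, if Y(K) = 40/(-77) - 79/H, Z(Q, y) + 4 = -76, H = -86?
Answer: -1174630023114061/35732858453 ≈ -32873.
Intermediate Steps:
Z(Q, y) = -80 (Z(Q, y) = -4 - 76 = -80)
Y(K) = 2643/6622 (Y(K) = 40/(-77) - 79/(-86) = 40*(-1/77) - 79*(-1/86) = -40/77 + 79/86 = 2643/6622)
((4905 + 5868)/(7487 + Z(-43, -97)) + 1/(-6557 + Y(92))) - 32874 = ((4905 + 5868)/(7487 - 80) + 1/(-6557 + 2643/6622)) - 32874 = (10773/7407 + 1/(-43417811/6622)) - 32874 = (10773*(1/7407) - 6622/43417811) - 32874 = (1197/823 - 6622/43417811) - 32874 = 51965669861/35732858453 - 32874 = -1174630023114061/35732858453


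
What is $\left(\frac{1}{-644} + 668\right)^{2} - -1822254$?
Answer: $\frac{940818631425}{414736} \approx 2.2685 \cdot 10^{6}$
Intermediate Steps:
$\left(\frac{1}{-644} + 668\right)^{2} - -1822254 = \left(- \frac{1}{644} + 668\right)^{2} + 1822254 = \left(\frac{430191}{644}\right)^{2} + 1822254 = \frac{185064296481}{414736} + 1822254 = \frac{940818631425}{414736}$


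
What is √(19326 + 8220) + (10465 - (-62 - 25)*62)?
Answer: 15859 + √27546 ≈ 16025.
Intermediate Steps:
√(19326 + 8220) + (10465 - (-62 - 25)*62) = √27546 + (10465 - (-87)*62) = √27546 + (10465 - 1*(-5394)) = √27546 + (10465 + 5394) = √27546 + 15859 = 15859 + √27546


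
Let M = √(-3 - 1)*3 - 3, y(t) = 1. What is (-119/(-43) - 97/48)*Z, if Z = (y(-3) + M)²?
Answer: -3082/129 - 1541*I/86 ≈ -23.891 - 17.919*I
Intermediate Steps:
M = -3 + 6*I (M = √(-4)*3 - 3 = (2*I)*3 - 3 = 6*I - 3 = -3 + 6*I ≈ -3.0 + 6.0*I)
Z = (-2 + 6*I)² (Z = (1 + (-3 + 6*I))² = (-2 + 6*I)² ≈ -32.0 - 24.0*I)
(-119/(-43) - 97/48)*Z = (-119/(-43) - 97/48)*(-32 - 24*I) = (-119*(-1/43) - 97*1/48)*(-32 - 24*I) = (119/43 - 97/48)*(-32 - 24*I) = 1541*(-32 - 24*I)/2064 = -3082/129 - 1541*I/86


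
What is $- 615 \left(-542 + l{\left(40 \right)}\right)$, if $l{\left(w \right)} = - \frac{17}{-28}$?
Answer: $\frac{9322785}{28} \approx 3.3296 \cdot 10^{5}$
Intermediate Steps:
$l{\left(w \right)} = \frac{17}{28}$ ($l{\left(w \right)} = \left(-17\right) \left(- \frac{1}{28}\right) = \frac{17}{28}$)
$- 615 \left(-542 + l{\left(40 \right)}\right) = - 615 \left(-542 + \frac{17}{28}\right) = \left(-615\right) \left(- \frac{15159}{28}\right) = \frac{9322785}{28}$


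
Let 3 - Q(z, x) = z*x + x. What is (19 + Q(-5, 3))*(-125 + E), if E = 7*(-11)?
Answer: -6868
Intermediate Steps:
Q(z, x) = 3 - x - x*z (Q(z, x) = 3 - (z*x + x) = 3 - (x*z + x) = 3 - (x + x*z) = 3 + (-x - x*z) = 3 - x - x*z)
E = -77
(19 + Q(-5, 3))*(-125 + E) = (19 + (3 - 1*3 - 1*3*(-5)))*(-125 - 77) = (19 + (3 - 3 + 15))*(-202) = (19 + 15)*(-202) = 34*(-202) = -6868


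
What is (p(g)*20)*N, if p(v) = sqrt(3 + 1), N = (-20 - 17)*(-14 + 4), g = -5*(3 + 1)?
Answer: 14800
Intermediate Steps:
g = -20 (g = -5*4 = -20)
N = 370 (N = -37*(-10) = 370)
p(v) = 2 (p(v) = sqrt(4) = 2)
(p(g)*20)*N = (2*20)*370 = 40*370 = 14800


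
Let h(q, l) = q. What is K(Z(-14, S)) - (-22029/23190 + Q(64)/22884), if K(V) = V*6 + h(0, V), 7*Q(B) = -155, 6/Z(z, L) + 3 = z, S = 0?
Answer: -12280159931/10525152540 ≈ -1.1667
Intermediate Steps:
Z(z, L) = 6/(-3 + z)
Q(B) = -155/7 (Q(B) = (⅐)*(-155) = -155/7)
K(V) = 6*V (K(V) = V*6 + 0 = 6*V + 0 = 6*V)
K(Z(-14, S)) - (-22029/23190 + Q(64)/22884) = 6*(6/(-3 - 14)) - (-22029/23190 - 155/7/22884) = 6*(6/(-17)) - (-22029*1/23190 - 155/7*1/22884) = 6*(6*(-1/17)) - (-7343/7730 - 155/160188) = 6*(-6/17) - 1*(-588729317/619126620) = -36/17 + 588729317/619126620 = -12280159931/10525152540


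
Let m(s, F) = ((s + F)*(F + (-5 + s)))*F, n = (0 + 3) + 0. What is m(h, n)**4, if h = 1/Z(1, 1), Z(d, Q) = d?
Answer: 20736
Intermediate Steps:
n = 3 (n = 3 + 0 = 3)
h = 1 (h = 1/1 = 1*1 = 1)
m(s, F) = F*(F + s)*(-5 + F + s) (m(s, F) = ((F + s)*(-5 + F + s))*F = F*(F + s)*(-5 + F + s))
m(h, n)**4 = (3*(3**2 + 1**2 - 5*3 - 5*1 + 2*3*1))**4 = (3*(9 + 1 - 15 - 5 + 6))**4 = (3*(-4))**4 = (-12)**4 = 20736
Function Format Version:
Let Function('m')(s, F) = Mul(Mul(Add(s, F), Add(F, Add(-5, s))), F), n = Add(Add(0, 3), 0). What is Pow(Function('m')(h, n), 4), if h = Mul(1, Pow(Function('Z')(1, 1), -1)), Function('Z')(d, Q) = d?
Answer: 20736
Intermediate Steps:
n = 3 (n = Add(3, 0) = 3)
h = 1 (h = Mul(1, Pow(1, -1)) = Mul(1, 1) = 1)
Function('m')(s, F) = Mul(F, Add(F, s), Add(-5, F, s)) (Function('m')(s, F) = Mul(Mul(Add(F, s), Add(-5, F, s)), F) = Mul(F, Add(F, s), Add(-5, F, s)))
Pow(Function('m')(h, n), 4) = Pow(Mul(3, Add(Pow(3, 2), Pow(1, 2), Mul(-5, 3), Mul(-5, 1), Mul(2, 3, 1))), 4) = Pow(Mul(3, Add(9, 1, -15, -5, 6)), 4) = Pow(Mul(3, -4), 4) = Pow(-12, 4) = 20736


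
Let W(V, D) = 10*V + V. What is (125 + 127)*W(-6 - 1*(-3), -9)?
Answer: -8316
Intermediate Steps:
W(V, D) = 11*V
(125 + 127)*W(-6 - 1*(-3), -9) = (125 + 127)*(11*(-6 - 1*(-3))) = 252*(11*(-6 + 3)) = 252*(11*(-3)) = 252*(-33) = -8316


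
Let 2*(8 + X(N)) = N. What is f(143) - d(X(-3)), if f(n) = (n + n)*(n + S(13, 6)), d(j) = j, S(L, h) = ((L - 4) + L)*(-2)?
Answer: 56647/2 ≈ 28324.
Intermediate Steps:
X(N) = -8 + N/2
S(L, h) = 8 - 4*L (S(L, h) = ((-4 + L) + L)*(-2) = (-4 + 2*L)*(-2) = 8 - 4*L)
f(n) = 2*n*(-44 + n) (f(n) = (n + n)*(n + (8 - 4*13)) = (2*n)*(n + (8 - 52)) = (2*n)*(n - 44) = (2*n)*(-44 + n) = 2*n*(-44 + n))
f(143) - d(X(-3)) = 2*143*(-44 + 143) - (-8 + (½)*(-3)) = 2*143*99 - (-8 - 3/2) = 28314 - 1*(-19/2) = 28314 + 19/2 = 56647/2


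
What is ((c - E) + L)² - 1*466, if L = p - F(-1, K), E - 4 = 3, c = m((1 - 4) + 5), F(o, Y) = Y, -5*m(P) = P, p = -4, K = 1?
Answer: -7806/25 ≈ -312.24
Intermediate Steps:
m(P) = -P/5
c = -⅖ (c = -((1 - 4) + 5)/5 = -(-3 + 5)/5 = -⅕*2 = -⅖ ≈ -0.40000)
E = 7 (E = 4 + 3 = 7)
L = -5 (L = -4 - 1*1 = -4 - 1 = -5)
((c - E) + L)² - 1*466 = ((-⅖ - 1*7) - 5)² - 1*466 = ((-⅖ - 7) - 5)² - 466 = (-37/5 - 5)² - 466 = (-62/5)² - 466 = 3844/25 - 466 = -7806/25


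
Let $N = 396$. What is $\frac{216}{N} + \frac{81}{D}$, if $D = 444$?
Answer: $\frac{1185}{1628} \approx 0.72789$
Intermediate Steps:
$\frac{216}{N} + \frac{81}{D} = \frac{216}{396} + \frac{81}{444} = 216 \cdot \frac{1}{396} + 81 \cdot \frac{1}{444} = \frac{6}{11} + \frac{27}{148} = \frac{1185}{1628}$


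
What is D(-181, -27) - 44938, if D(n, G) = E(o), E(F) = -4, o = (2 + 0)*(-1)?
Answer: -44942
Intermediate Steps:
o = -2 (o = 2*(-1) = -2)
D(n, G) = -4
D(-181, -27) - 44938 = -4 - 44938 = -44942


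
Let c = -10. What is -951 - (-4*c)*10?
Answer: -1351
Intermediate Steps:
-951 - (-4*c)*10 = -951 - (-4*(-10))*10 = -951 - 40*10 = -951 - 1*400 = -951 - 400 = -1351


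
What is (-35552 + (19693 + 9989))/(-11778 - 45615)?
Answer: 5870/57393 ≈ 0.10228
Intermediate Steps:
(-35552 + (19693 + 9989))/(-11778 - 45615) = (-35552 + 29682)/(-57393) = -5870*(-1/57393) = 5870/57393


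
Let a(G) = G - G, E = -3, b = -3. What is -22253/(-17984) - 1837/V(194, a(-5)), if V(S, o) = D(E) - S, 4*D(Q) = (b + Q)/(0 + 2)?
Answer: 149481519/14009536 ≈ 10.670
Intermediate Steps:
D(Q) = -3/8 + Q/8 (D(Q) = ((-3 + Q)/(0 + 2))/4 = ((-3 + Q)/2)/4 = ((-3 + Q)*(½))/4 = (-3/2 + Q/2)/4 = -3/8 + Q/8)
a(G) = 0
V(S, o) = -¾ - S (V(S, o) = (-3/8 + (⅛)*(-3)) - S = (-3/8 - 3/8) - S = -¾ - S)
-22253/(-17984) - 1837/V(194, a(-5)) = -22253/(-17984) - 1837/(-¾ - 1*194) = -22253*(-1/17984) - 1837/(-¾ - 194) = 22253/17984 - 1837/(-779/4) = 22253/17984 - 1837*(-4/779) = 22253/17984 + 7348/779 = 149481519/14009536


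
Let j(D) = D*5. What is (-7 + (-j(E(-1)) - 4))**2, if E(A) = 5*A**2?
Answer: 1296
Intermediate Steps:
j(D) = 5*D
(-7 + (-j(E(-1)) - 4))**2 = (-7 + (-5*5*(-1)**2 - 4))**2 = (-7 + (-5*5*1 - 4))**2 = (-7 + (-5*5 - 4))**2 = (-7 + (-1*25 - 4))**2 = (-7 + (-25 - 4))**2 = (-7 - 29)**2 = (-36)**2 = 1296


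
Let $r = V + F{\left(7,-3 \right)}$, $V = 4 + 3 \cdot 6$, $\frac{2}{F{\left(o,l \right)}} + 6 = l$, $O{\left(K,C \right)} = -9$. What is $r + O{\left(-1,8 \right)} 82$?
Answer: $- \frac{6446}{9} \approx -716.22$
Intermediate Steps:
$F{\left(o,l \right)} = \frac{2}{-6 + l}$
$V = 22$ ($V = 4 + 18 = 22$)
$r = \frac{196}{9}$ ($r = 22 + \frac{2}{-6 - 3} = 22 + \frac{2}{-9} = 22 + 2 \left(- \frac{1}{9}\right) = 22 - \frac{2}{9} = \frac{196}{9} \approx 21.778$)
$r + O{\left(-1,8 \right)} 82 = \frac{196}{9} - 738 = - \frac{6446}{9}$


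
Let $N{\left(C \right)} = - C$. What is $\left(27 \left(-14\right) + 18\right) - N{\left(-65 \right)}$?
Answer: $-425$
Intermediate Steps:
$\left(27 \left(-14\right) + 18\right) - N{\left(-65 \right)} = \left(27 \left(-14\right) + 18\right) - \left(-1\right) \left(-65\right) = \left(-378 + 18\right) - 65 = -360 - 65 = -425$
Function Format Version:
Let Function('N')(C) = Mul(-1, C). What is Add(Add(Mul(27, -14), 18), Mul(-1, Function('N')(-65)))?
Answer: -425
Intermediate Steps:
Add(Add(Mul(27, -14), 18), Mul(-1, Function('N')(-65))) = Add(Add(Mul(27, -14), 18), Mul(-1, Mul(-1, -65))) = Add(Add(-378, 18), Mul(-1, 65)) = Add(-360, -65) = -425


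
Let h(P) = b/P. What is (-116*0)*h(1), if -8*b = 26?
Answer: 0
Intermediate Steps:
b = -13/4 (b = -1/8*26 = -13/4 ≈ -3.2500)
h(P) = -13/(4*P)
(-116*0)*h(1) = (-116*0)*(-13/4/1) = 0*(-13/4*1) = 0*(-13/4) = 0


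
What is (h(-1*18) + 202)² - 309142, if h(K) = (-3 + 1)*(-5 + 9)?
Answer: -271506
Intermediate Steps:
h(K) = -8 (h(K) = -2*4 = -8)
(h(-1*18) + 202)² - 309142 = (-8 + 202)² - 309142 = 194² - 309142 = 37636 - 309142 = -271506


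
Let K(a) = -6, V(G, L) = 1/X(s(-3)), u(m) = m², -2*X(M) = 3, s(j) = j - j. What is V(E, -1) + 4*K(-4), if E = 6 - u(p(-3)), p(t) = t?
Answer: -74/3 ≈ -24.667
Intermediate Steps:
s(j) = 0
X(M) = -3/2 (X(M) = -½*3 = -3/2)
E = -3 (E = 6 - 1*(-3)² = 6 - 1*9 = 6 - 9 = -3)
V(G, L) = -⅔ (V(G, L) = 1/(-3/2) = -⅔)
V(E, -1) + 4*K(-4) = -⅔ + 4*(-6) = -⅔ - 24 = -74/3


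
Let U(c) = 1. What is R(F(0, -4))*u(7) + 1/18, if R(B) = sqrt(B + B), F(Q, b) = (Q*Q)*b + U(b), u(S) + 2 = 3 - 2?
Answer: 1/18 - sqrt(2) ≈ -1.3587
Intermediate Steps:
u(S) = -1 (u(S) = -2 + (3 - 2) = -2 + 1 = -1)
F(Q, b) = 1 + b*Q**2 (F(Q, b) = (Q*Q)*b + 1 = Q**2*b + 1 = b*Q**2 + 1 = 1 + b*Q**2)
R(B) = sqrt(2)*sqrt(B) (R(B) = sqrt(2*B) = sqrt(2)*sqrt(B))
R(F(0, -4))*u(7) + 1/18 = (sqrt(2)*sqrt(1 - 4*0**2))*(-1) + 1/18 = (sqrt(2)*sqrt(1 - 4*0))*(-1) + 1/18 = (sqrt(2)*sqrt(1 + 0))*(-1) + 1/18 = (sqrt(2)*sqrt(1))*(-1) + 1/18 = (sqrt(2)*1)*(-1) + 1/18 = sqrt(2)*(-1) + 1/18 = -sqrt(2) + 1/18 = 1/18 - sqrt(2)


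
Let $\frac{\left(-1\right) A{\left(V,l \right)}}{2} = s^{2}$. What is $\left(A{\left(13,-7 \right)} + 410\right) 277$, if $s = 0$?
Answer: $113570$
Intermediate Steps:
$A{\left(V,l \right)} = 0$ ($A{\left(V,l \right)} = - 2 \cdot 0^{2} = \left(-2\right) 0 = 0$)
$\left(A{\left(13,-7 \right)} + 410\right) 277 = \left(0 + 410\right) 277 = 410 \cdot 277 = 113570$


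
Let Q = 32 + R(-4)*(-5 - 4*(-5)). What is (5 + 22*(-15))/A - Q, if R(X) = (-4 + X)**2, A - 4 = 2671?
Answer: -106157/107 ≈ -992.12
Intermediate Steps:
A = 2675 (A = 4 + 2671 = 2675)
Q = 992 (Q = 32 + (-4 - 4)**2*(-5 - 4*(-5)) = 32 + (-8)**2*(-5 + 20) = 32 + 64*15 = 32 + 960 = 992)
(5 + 22*(-15))/A - Q = (5 + 22*(-15))/2675 - 1*992 = (5 - 330)*(1/2675) - 992 = -325*1/2675 - 992 = -13/107 - 992 = -106157/107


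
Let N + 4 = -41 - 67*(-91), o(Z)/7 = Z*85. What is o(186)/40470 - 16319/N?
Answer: 311497/8164148 ≈ 0.038154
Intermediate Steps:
o(Z) = 595*Z (o(Z) = 7*(Z*85) = 7*(85*Z) = 595*Z)
N = 6052 (N = -4 + (-41 - 67*(-91)) = -4 + (-41 + 6097) = -4 + 6056 = 6052)
o(186)/40470 - 16319/N = (595*186)/40470 - 16319/6052 = 110670*(1/40470) - 16319*1/6052 = 3689/1349 - 16319/6052 = 311497/8164148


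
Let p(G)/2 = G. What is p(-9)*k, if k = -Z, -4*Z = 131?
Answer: -1179/2 ≈ -589.50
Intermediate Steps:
p(G) = 2*G
Z = -131/4 (Z = -1/4*131 = -131/4 ≈ -32.750)
k = 131/4 (k = -1*(-131/4) = 131/4 ≈ 32.750)
p(-9)*k = (2*(-9))*(131/4) = -18*131/4 = -1179/2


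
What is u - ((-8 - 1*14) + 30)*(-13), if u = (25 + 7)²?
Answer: 1128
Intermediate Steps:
u = 1024 (u = 32² = 1024)
u - ((-8 - 1*14) + 30)*(-13) = 1024 - ((-8 - 1*14) + 30)*(-13) = 1024 - ((-8 - 14) + 30)*(-13) = 1024 - (-22 + 30)*(-13) = 1024 - 8*(-13) = 1024 - 1*(-104) = 1024 + 104 = 1128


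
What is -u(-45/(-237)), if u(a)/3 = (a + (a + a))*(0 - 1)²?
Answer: -135/79 ≈ -1.7089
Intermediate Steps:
u(a) = 9*a (u(a) = 3*((a + (a + a))*(0 - 1)²) = 3*((a + 2*a)*(-1)²) = 3*((3*a)*1) = 3*(3*a) = 9*a)
-u(-45/(-237)) = -9*(-45/(-237)) = -9*(-45*(-1/237)) = -9*15/79 = -1*135/79 = -135/79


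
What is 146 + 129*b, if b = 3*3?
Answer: 1307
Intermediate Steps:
b = 9
146 + 129*b = 146 + 129*9 = 146 + 1161 = 1307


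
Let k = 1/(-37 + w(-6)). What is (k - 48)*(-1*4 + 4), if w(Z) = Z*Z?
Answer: 0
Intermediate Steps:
w(Z) = Z**2
k = -1 (k = 1/(-37 + (-6)**2) = 1/(-37 + 36) = 1/(-1) = -1)
(k - 48)*(-1*4 + 4) = (-1 - 48)*(-1*4 + 4) = -49*(-4 + 4) = -49*0 = 0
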